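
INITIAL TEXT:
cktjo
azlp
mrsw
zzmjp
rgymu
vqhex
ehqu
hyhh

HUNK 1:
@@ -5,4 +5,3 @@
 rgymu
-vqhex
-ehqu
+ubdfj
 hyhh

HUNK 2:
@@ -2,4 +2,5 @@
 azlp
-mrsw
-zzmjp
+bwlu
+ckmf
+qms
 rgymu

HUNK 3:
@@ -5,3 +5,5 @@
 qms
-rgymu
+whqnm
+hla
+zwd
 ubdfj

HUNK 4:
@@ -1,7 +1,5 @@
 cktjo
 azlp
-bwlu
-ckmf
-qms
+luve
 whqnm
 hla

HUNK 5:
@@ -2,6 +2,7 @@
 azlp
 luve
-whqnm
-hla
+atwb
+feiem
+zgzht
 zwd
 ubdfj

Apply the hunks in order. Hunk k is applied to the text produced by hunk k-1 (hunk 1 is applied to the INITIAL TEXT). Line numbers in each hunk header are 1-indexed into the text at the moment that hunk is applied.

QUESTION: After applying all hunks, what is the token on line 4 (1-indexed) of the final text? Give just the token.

Answer: atwb

Derivation:
Hunk 1: at line 5 remove [vqhex,ehqu] add [ubdfj] -> 7 lines: cktjo azlp mrsw zzmjp rgymu ubdfj hyhh
Hunk 2: at line 2 remove [mrsw,zzmjp] add [bwlu,ckmf,qms] -> 8 lines: cktjo azlp bwlu ckmf qms rgymu ubdfj hyhh
Hunk 3: at line 5 remove [rgymu] add [whqnm,hla,zwd] -> 10 lines: cktjo azlp bwlu ckmf qms whqnm hla zwd ubdfj hyhh
Hunk 4: at line 1 remove [bwlu,ckmf,qms] add [luve] -> 8 lines: cktjo azlp luve whqnm hla zwd ubdfj hyhh
Hunk 5: at line 2 remove [whqnm,hla] add [atwb,feiem,zgzht] -> 9 lines: cktjo azlp luve atwb feiem zgzht zwd ubdfj hyhh
Final line 4: atwb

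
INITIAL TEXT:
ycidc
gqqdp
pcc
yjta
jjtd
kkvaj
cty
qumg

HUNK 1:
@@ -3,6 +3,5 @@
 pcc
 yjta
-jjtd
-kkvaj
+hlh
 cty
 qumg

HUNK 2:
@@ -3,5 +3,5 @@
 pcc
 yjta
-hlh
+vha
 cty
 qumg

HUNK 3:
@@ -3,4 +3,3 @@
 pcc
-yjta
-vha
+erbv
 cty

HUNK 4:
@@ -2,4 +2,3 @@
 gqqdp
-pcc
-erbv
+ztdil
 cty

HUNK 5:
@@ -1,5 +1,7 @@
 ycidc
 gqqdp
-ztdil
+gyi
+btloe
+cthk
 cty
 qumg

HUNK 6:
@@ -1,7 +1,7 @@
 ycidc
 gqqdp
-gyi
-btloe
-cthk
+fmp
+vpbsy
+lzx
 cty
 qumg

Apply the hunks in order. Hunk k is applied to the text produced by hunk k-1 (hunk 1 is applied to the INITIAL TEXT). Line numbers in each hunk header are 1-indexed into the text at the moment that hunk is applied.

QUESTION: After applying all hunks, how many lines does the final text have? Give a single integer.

Hunk 1: at line 3 remove [jjtd,kkvaj] add [hlh] -> 7 lines: ycidc gqqdp pcc yjta hlh cty qumg
Hunk 2: at line 3 remove [hlh] add [vha] -> 7 lines: ycidc gqqdp pcc yjta vha cty qumg
Hunk 3: at line 3 remove [yjta,vha] add [erbv] -> 6 lines: ycidc gqqdp pcc erbv cty qumg
Hunk 4: at line 2 remove [pcc,erbv] add [ztdil] -> 5 lines: ycidc gqqdp ztdil cty qumg
Hunk 5: at line 1 remove [ztdil] add [gyi,btloe,cthk] -> 7 lines: ycidc gqqdp gyi btloe cthk cty qumg
Hunk 6: at line 1 remove [gyi,btloe,cthk] add [fmp,vpbsy,lzx] -> 7 lines: ycidc gqqdp fmp vpbsy lzx cty qumg
Final line count: 7

Answer: 7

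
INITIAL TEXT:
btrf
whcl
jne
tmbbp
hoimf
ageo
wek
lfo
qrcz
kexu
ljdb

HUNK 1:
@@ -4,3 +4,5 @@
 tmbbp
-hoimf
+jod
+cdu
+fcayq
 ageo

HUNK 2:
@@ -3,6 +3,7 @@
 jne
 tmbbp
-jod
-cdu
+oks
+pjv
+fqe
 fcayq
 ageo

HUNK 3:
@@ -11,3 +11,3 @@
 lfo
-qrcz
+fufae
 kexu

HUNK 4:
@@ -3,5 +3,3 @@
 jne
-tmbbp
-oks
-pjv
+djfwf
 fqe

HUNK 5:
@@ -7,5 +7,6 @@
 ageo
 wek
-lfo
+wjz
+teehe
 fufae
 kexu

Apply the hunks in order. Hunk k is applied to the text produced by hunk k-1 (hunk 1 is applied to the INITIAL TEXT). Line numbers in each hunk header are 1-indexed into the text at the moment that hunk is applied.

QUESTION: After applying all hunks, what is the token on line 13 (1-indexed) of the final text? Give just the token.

Hunk 1: at line 4 remove [hoimf] add [jod,cdu,fcayq] -> 13 lines: btrf whcl jne tmbbp jod cdu fcayq ageo wek lfo qrcz kexu ljdb
Hunk 2: at line 3 remove [jod,cdu] add [oks,pjv,fqe] -> 14 lines: btrf whcl jne tmbbp oks pjv fqe fcayq ageo wek lfo qrcz kexu ljdb
Hunk 3: at line 11 remove [qrcz] add [fufae] -> 14 lines: btrf whcl jne tmbbp oks pjv fqe fcayq ageo wek lfo fufae kexu ljdb
Hunk 4: at line 3 remove [tmbbp,oks,pjv] add [djfwf] -> 12 lines: btrf whcl jne djfwf fqe fcayq ageo wek lfo fufae kexu ljdb
Hunk 5: at line 7 remove [lfo] add [wjz,teehe] -> 13 lines: btrf whcl jne djfwf fqe fcayq ageo wek wjz teehe fufae kexu ljdb
Final line 13: ljdb

Answer: ljdb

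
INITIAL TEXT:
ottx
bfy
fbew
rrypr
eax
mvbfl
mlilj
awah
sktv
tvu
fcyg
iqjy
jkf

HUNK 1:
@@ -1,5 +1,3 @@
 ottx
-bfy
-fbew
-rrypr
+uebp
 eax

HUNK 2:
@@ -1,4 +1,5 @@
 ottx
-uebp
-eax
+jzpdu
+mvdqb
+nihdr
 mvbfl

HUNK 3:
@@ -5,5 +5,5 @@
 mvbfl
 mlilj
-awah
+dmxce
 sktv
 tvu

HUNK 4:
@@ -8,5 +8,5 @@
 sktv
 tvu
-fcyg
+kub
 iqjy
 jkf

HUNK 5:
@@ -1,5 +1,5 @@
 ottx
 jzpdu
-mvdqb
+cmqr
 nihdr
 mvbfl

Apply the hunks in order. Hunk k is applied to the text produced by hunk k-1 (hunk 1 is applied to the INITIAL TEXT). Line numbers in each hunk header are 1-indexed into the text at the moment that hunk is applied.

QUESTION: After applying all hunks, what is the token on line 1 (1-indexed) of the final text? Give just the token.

Hunk 1: at line 1 remove [bfy,fbew,rrypr] add [uebp] -> 11 lines: ottx uebp eax mvbfl mlilj awah sktv tvu fcyg iqjy jkf
Hunk 2: at line 1 remove [uebp,eax] add [jzpdu,mvdqb,nihdr] -> 12 lines: ottx jzpdu mvdqb nihdr mvbfl mlilj awah sktv tvu fcyg iqjy jkf
Hunk 3: at line 5 remove [awah] add [dmxce] -> 12 lines: ottx jzpdu mvdqb nihdr mvbfl mlilj dmxce sktv tvu fcyg iqjy jkf
Hunk 4: at line 8 remove [fcyg] add [kub] -> 12 lines: ottx jzpdu mvdqb nihdr mvbfl mlilj dmxce sktv tvu kub iqjy jkf
Hunk 5: at line 1 remove [mvdqb] add [cmqr] -> 12 lines: ottx jzpdu cmqr nihdr mvbfl mlilj dmxce sktv tvu kub iqjy jkf
Final line 1: ottx

Answer: ottx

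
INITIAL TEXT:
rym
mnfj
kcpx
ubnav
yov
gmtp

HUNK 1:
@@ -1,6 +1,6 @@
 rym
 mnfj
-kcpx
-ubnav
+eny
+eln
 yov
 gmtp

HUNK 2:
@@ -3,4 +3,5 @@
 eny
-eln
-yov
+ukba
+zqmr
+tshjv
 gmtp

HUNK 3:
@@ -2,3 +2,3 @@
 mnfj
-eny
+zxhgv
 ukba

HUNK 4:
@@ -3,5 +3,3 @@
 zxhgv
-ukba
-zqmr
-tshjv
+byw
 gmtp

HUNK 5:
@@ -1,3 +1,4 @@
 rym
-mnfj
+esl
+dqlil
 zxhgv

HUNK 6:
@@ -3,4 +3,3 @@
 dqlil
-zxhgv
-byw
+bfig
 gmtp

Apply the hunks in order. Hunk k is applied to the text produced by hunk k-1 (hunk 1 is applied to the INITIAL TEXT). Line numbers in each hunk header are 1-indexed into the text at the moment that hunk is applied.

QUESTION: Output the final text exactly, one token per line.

Answer: rym
esl
dqlil
bfig
gmtp

Derivation:
Hunk 1: at line 1 remove [kcpx,ubnav] add [eny,eln] -> 6 lines: rym mnfj eny eln yov gmtp
Hunk 2: at line 3 remove [eln,yov] add [ukba,zqmr,tshjv] -> 7 lines: rym mnfj eny ukba zqmr tshjv gmtp
Hunk 3: at line 2 remove [eny] add [zxhgv] -> 7 lines: rym mnfj zxhgv ukba zqmr tshjv gmtp
Hunk 4: at line 3 remove [ukba,zqmr,tshjv] add [byw] -> 5 lines: rym mnfj zxhgv byw gmtp
Hunk 5: at line 1 remove [mnfj] add [esl,dqlil] -> 6 lines: rym esl dqlil zxhgv byw gmtp
Hunk 6: at line 3 remove [zxhgv,byw] add [bfig] -> 5 lines: rym esl dqlil bfig gmtp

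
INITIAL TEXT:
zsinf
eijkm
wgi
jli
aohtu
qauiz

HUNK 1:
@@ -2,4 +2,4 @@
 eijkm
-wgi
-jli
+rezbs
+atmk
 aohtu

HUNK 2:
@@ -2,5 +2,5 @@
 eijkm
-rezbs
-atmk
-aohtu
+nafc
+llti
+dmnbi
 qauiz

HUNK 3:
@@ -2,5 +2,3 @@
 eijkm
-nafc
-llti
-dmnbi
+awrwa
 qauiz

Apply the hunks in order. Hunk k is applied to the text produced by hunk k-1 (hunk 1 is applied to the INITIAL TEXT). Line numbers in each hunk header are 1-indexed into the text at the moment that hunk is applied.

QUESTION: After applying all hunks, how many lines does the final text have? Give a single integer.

Hunk 1: at line 2 remove [wgi,jli] add [rezbs,atmk] -> 6 lines: zsinf eijkm rezbs atmk aohtu qauiz
Hunk 2: at line 2 remove [rezbs,atmk,aohtu] add [nafc,llti,dmnbi] -> 6 lines: zsinf eijkm nafc llti dmnbi qauiz
Hunk 3: at line 2 remove [nafc,llti,dmnbi] add [awrwa] -> 4 lines: zsinf eijkm awrwa qauiz
Final line count: 4

Answer: 4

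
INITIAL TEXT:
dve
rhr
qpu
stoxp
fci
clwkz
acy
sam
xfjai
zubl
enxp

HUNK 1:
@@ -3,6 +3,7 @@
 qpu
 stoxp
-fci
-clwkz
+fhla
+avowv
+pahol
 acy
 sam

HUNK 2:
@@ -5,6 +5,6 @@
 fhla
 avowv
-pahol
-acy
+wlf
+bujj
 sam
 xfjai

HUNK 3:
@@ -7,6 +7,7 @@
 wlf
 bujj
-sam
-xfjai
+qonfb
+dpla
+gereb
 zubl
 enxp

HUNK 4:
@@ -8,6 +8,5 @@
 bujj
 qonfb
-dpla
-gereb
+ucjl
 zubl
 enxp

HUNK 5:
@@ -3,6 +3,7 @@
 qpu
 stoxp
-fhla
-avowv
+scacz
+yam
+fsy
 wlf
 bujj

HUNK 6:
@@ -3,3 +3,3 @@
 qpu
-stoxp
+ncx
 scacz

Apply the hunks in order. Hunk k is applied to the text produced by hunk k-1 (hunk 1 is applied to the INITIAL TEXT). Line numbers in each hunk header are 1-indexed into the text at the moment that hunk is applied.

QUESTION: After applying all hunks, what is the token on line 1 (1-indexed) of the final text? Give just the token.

Answer: dve

Derivation:
Hunk 1: at line 3 remove [fci,clwkz] add [fhla,avowv,pahol] -> 12 lines: dve rhr qpu stoxp fhla avowv pahol acy sam xfjai zubl enxp
Hunk 2: at line 5 remove [pahol,acy] add [wlf,bujj] -> 12 lines: dve rhr qpu stoxp fhla avowv wlf bujj sam xfjai zubl enxp
Hunk 3: at line 7 remove [sam,xfjai] add [qonfb,dpla,gereb] -> 13 lines: dve rhr qpu stoxp fhla avowv wlf bujj qonfb dpla gereb zubl enxp
Hunk 4: at line 8 remove [dpla,gereb] add [ucjl] -> 12 lines: dve rhr qpu stoxp fhla avowv wlf bujj qonfb ucjl zubl enxp
Hunk 5: at line 3 remove [fhla,avowv] add [scacz,yam,fsy] -> 13 lines: dve rhr qpu stoxp scacz yam fsy wlf bujj qonfb ucjl zubl enxp
Hunk 6: at line 3 remove [stoxp] add [ncx] -> 13 lines: dve rhr qpu ncx scacz yam fsy wlf bujj qonfb ucjl zubl enxp
Final line 1: dve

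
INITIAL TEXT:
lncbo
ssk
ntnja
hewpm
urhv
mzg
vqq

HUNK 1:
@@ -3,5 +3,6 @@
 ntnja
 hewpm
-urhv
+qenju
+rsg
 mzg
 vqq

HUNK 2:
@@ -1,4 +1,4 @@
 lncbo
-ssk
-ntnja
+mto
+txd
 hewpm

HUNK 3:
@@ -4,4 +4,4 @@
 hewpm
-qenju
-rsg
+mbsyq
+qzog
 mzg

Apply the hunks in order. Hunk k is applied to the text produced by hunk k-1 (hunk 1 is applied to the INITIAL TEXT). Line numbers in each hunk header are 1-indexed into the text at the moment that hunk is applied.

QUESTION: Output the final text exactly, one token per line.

Answer: lncbo
mto
txd
hewpm
mbsyq
qzog
mzg
vqq

Derivation:
Hunk 1: at line 3 remove [urhv] add [qenju,rsg] -> 8 lines: lncbo ssk ntnja hewpm qenju rsg mzg vqq
Hunk 2: at line 1 remove [ssk,ntnja] add [mto,txd] -> 8 lines: lncbo mto txd hewpm qenju rsg mzg vqq
Hunk 3: at line 4 remove [qenju,rsg] add [mbsyq,qzog] -> 8 lines: lncbo mto txd hewpm mbsyq qzog mzg vqq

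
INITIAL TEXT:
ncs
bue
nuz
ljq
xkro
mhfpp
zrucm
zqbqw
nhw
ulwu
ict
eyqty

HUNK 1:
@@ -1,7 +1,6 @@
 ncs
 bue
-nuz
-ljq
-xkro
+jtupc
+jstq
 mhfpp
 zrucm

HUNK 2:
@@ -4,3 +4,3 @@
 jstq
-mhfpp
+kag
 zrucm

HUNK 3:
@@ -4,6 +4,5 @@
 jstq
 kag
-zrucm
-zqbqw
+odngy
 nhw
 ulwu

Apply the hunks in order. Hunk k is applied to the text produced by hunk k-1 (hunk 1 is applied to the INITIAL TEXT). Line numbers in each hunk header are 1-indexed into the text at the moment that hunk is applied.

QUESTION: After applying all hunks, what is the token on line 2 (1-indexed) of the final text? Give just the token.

Answer: bue

Derivation:
Hunk 1: at line 1 remove [nuz,ljq,xkro] add [jtupc,jstq] -> 11 lines: ncs bue jtupc jstq mhfpp zrucm zqbqw nhw ulwu ict eyqty
Hunk 2: at line 4 remove [mhfpp] add [kag] -> 11 lines: ncs bue jtupc jstq kag zrucm zqbqw nhw ulwu ict eyqty
Hunk 3: at line 4 remove [zrucm,zqbqw] add [odngy] -> 10 lines: ncs bue jtupc jstq kag odngy nhw ulwu ict eyqty
Final line 2: bue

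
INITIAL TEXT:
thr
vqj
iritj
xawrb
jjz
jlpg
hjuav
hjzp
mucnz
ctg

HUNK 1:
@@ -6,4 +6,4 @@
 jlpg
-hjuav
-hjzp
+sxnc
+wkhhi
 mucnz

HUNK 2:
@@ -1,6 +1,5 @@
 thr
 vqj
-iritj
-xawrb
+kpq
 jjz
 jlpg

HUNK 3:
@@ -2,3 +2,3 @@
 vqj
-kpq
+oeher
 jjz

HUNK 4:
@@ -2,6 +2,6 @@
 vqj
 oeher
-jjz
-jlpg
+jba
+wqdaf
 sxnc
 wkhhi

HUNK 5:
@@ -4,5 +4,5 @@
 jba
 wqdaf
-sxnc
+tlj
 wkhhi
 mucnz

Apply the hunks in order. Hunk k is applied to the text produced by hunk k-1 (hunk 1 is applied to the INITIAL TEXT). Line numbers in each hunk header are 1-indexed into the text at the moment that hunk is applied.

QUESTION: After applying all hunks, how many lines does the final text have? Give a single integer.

Answer: 9

Derivation:
Hunk 1: at line 6 remove [hjuav,hjzp] add [sxnc,wkhhi] -> 10 lines: thr vqj iritj xawrb jjz jlpg sxnc wkhhi mucnz ctg
Hunk 2: at line 1 remove [iritj,xawrb] add [kpq] -> 9 lines: thr vqj kpq jjz jlpg sxnc wkhhi mucnz ctg
Hunk 3: at line 2 remove [kpq] add [oeher] -> 9 lines: thr vqj oeher jjz jlpg sxnc wkhhi mucnz ctg
Hunk 4: at line 2 remove [jjz,jlpg] add [jba,wqdaf] -> 9 lines: thr vqj oeher jba wqdaf sxnc wkhhi mucnz ctg
Hunk 5: at line 4 remove [sxnc] add [tlj] -> 9 lines: thr vqj oeher jba wqdaf tlj wkhhi mucnz ctg
Final line count: 9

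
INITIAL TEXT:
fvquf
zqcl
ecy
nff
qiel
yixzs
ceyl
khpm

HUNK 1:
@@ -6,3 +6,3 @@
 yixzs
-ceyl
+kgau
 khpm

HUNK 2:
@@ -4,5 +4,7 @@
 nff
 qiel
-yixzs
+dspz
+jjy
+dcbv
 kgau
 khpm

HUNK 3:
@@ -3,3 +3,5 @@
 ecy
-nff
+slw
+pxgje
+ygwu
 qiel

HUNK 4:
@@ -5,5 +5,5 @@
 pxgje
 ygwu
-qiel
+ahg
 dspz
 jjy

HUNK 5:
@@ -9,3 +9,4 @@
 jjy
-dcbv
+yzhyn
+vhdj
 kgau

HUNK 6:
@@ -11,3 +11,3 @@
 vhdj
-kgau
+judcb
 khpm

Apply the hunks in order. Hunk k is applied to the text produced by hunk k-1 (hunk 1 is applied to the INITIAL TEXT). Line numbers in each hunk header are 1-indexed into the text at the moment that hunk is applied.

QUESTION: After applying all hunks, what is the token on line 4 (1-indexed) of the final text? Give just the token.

Hunk 1: at line 6 remove [ceyl] add [kgau] -> 8 lines: fvquf zqcl ecy nff qiel yixzs kgau khpm
Hunk 2: at line 4 remove [yixzs] add [dspz,jjy,dcbv] -> 10 lines: fvquf zqcl ecy nff qiel dspz jjy dcbv kgau khpm
Hunk 3: at line 3 remove [nff] add [slw,pxgje,ygwu] -> 12 lines: fvquf zqcl ecy slw pxgje ygwu qiel dspz jjy dcbv kgau khpm
Hunk 4: at line 5 remove [qiel] add [ahg] -> 12 lines: fvquf zqcl ecy slw pxgje ygwu ahg dspz jjy dcbv kgau khpm
Hunk 5: at line 9 remove [dcbv] add [yzhyn,vhdj] -> 13 lines: fvquf zqcl ecy slw pxgje ygwu ahg dspz jjy yzhyn vhdj kgau khpm
Hunk 6: at line 11 remove [kgau] add [judcb] -> 13 lines: fvquf zqcl ecy slw pxgje ygwu ahg dspz jjy yzhyn vhdj judcb khpm
Final line 4: slw

Answer: slw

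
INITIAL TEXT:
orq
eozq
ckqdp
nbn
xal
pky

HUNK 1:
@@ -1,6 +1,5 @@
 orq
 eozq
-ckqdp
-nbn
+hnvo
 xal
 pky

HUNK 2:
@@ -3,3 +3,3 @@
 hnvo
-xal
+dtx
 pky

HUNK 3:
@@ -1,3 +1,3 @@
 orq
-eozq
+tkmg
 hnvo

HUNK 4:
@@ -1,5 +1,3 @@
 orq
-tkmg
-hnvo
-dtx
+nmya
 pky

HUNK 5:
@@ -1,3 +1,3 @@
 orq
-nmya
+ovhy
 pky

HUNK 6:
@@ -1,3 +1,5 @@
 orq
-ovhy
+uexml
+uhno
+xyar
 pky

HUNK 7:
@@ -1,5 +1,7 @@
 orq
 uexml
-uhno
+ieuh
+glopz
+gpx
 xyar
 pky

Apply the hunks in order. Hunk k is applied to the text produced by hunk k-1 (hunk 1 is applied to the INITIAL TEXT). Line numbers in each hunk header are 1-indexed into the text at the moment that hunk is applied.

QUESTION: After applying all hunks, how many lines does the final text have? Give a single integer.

Hunk 1: at line 1 remove [ckqdp,nbn] add [hnvo] -> 5 lines: orq eozq hnvo xal pky
Hunk 2: at line 3 remove [xal] add [dtx] -> 5 lines: orq eozq hnvo dtx pky
Hunk 3: at line 1 remove [eozq] add [tkmg] -> 5 lines: orq tkmg hnvo dtx pky
Hunk 4: at line 1 remove [tkmg,hnvo,dtx] add [nmya] -> 3 lines: orq nmya pky
Hunk 5: at line 1 remove [nmya] add [ovhy] -> 3 lines: orq ovhy pky
Hunk 6: at line 1 remove [ovhy] add [uexml,uhno,xyar] -> 5 lines: orq uexml uhno xyar pky
Hunk 7: at line 1 remove [uhno] add [ieuh,glopz,gpx] -> 7 lines: orq uexml ieuh glopz gpx xyar pky
Final line count: 7

Answer: 7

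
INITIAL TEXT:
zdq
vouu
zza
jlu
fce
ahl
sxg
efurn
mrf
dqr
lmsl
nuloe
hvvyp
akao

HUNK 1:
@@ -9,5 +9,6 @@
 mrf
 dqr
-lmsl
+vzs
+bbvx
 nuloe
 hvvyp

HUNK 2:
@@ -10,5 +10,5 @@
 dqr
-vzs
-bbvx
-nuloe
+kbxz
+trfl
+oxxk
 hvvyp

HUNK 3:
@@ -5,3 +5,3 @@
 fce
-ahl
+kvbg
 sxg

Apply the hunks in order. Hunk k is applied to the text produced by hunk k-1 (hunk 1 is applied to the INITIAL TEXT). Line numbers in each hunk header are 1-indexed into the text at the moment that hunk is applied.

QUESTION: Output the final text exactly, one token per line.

Hunk 1: at line 9 remove [lmsl] add [vzs,bbvx] -> 15 lines: zdq vouu zza jlu fce ahl sxg efurn mrf dqr vzs bbvx nuloe hvvyp akao
Hunk 2: at line 10 remove [vzs,bbvx,nuloe] add [kbxz,trfl,oxxk] -> 15 lines: zdq vouu zza jlu fce ahl sxg efurn mrf dqr kbxz trfl oxxk hvvyp akao
Hunk 3: at line 5 remove [ahl] add [kvbg] -> 15 lines: zdq vouu zza jlu fce kvbg sxg efurn mrf dqr kbxz trfl oxxk hvvyp akao

Answer: zdq
vouu
zza
jlu
fce
kvbg
sxg
efurn
mrf
dqr
kbxz
trfl
oxxk
hvvyp
akao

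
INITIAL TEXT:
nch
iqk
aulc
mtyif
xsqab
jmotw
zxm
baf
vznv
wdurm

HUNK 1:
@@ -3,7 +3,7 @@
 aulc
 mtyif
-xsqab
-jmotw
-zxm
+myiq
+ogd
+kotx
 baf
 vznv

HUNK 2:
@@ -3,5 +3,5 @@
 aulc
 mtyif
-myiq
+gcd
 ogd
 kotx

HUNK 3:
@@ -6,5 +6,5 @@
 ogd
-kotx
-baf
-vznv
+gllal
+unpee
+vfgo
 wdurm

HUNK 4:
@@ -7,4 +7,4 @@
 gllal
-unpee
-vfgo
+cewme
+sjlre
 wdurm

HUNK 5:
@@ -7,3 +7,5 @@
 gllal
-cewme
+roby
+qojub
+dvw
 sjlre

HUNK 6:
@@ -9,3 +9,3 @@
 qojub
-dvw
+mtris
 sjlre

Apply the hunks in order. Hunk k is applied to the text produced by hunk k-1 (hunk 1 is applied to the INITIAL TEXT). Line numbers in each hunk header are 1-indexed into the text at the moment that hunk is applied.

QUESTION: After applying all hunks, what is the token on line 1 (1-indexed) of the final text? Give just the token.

Hunk 1: at line 3 remove [xsqab,jmotw,zxm] add [myiq,ogd,kotx] -> 10 lines: nch iqk aulc mtyif myiq ogd kotx baf vznv wdurm
Hunk 2: at line 3 remove [myiq] add [gcd] -> 10 lines: nch iqk aulc mtyif gcd ogd kotx baf vznv wdurm
Hunk 3: at line 6 remove [kotx,baf,vznv] add [gllal,unpee,vfgo] -> 10 lines: nch iqk aulc mtyif gcd ogd gllal unpee vfgo wdurm
Hunk 4: at line 7 remove [unpee,vfgo] add [cewme,sjlre] -> 10 lines: nch iqk aulc mtyif gcd ogd gllal cewme sjlre wdurm
Hunk 5: at line 7 remove [cewme] add [roby,qojub,dvw] -> 12 lines: nch iqk aulc mtyif gcd ogd gllal roby qojub dvw sjlre wdurm
Hunk 6: at line 9 remove [dvw] add [mtris] -> 12 lines: nch iqk aulc mtyif gcd ogd gllal roby qojub mtris sjlre wdurm
Final line 1: nch

Answer: nch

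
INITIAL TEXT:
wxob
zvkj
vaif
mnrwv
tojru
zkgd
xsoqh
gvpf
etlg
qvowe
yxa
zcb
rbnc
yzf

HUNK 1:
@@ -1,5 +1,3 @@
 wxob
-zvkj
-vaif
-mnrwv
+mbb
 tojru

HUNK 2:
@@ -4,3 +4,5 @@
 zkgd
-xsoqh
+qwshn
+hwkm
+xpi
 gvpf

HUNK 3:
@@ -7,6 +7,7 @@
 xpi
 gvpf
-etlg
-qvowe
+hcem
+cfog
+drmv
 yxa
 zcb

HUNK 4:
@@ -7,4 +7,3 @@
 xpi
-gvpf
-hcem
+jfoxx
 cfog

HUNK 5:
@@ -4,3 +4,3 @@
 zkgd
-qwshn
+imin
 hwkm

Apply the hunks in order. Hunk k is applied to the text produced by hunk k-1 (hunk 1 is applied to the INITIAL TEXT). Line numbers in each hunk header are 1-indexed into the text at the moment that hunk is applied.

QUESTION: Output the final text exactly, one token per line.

Answer: wxob
mbb
tojru
zkgd
imin
hwkm
xpi
jfoxx
cfog
drmv
yxa
zcb
rbnc
yzf

Derivation:
Hunk 1: at line 1 remove [zvkj,vaif,mnrwv] add [mbb] -> 12 lines: wxob mbb tojru zkgd xsoqh gvpf etlg qvowe yxa zcb rbnc yzf
Hunk 2: at line 4 remove [xsoqh] add [qwshn,hwkm,xpi] -> 14 lines: wxob mbb tojru zkgd qwshn hwkm xpi gvpf etlg qvowe yxa zcb rbnc yzf
Hunk 3: at line 7 remove [etlg,qvowe] add [hcem,cfog,drmv] -> 15 lines: wxob mbb tojru zkgd qwshn hwkm xpi gvpf hcem cfog drmv yxa zcb rbnc yzf
Hunk 4: at line 7 remove [gvpf,hcem] add [jfoxx] -> 14 lines: wxob mbb tojru zkgd qwshn hwkm xpi jfoxx cfog drmv yxa zcb rbnc yzf
Hunk 5: at line 4 remove [qwshn] add [imin] -> 14 lines: wxob mbb tojru zkgd imin hwkm xpi jfoxx cfog drmv yxa zcb rbnc yzf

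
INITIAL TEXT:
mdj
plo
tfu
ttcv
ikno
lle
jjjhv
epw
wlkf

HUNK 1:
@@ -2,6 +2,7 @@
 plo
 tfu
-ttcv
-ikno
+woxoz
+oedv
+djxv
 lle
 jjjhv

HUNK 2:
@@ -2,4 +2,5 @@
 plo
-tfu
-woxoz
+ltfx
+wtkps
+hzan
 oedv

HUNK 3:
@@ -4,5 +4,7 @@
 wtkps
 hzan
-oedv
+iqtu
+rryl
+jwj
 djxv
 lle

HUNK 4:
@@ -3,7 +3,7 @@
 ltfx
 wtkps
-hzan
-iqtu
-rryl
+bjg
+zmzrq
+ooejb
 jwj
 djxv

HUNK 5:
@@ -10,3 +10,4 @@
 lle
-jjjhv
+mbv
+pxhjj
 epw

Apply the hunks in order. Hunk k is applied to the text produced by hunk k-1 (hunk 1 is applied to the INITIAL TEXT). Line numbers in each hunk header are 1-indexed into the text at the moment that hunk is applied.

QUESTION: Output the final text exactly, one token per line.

Hunk 1: at line 2 remove [ttcv,ikno] add [woxoz,oedv,djxv] -> 10 lines: mdj plo tfu woxoz oedv djxv lle jjjhv epw wlkf
Hunk 2: at line 2 remove [tfu,woxoz] add [ltfx,wtkps,hzan] -> 11 lines: mdj plo ltfx wtkps hzan oedv djxv lle jjjhv epw wlkf
Hunk 3: at line 4 remove [oedv] add [iqtu,rryl,jwj] -> 13 lines: mdj plo ltfx wtkps hzan iqtu rryl jwj djxv lle jjjhv epw wlkf
Hunk 4: at line 3 remove [hzan,iqtu,rryl] add [bjg,zmzrq,ooejb] -> 13 lines: mdj plo ltfx wtkps bjg zmzrq ooejb jwj djxv lle jjjhv epw wlkf
Hunk 5: at line 10 remove [jjjhv] add [mbv,pxhjj] -> 14 lines: mdj plo ltfx wtkps bjg zmzrq ooejb jwj djxv lle mbv pxhjj epw wlkf

Answer: mdj
plo
ltfx
wtkps
bjg
zmzrq
ooejb
jwj
djxv
lle
mbv
pxhjj
epw
wlkf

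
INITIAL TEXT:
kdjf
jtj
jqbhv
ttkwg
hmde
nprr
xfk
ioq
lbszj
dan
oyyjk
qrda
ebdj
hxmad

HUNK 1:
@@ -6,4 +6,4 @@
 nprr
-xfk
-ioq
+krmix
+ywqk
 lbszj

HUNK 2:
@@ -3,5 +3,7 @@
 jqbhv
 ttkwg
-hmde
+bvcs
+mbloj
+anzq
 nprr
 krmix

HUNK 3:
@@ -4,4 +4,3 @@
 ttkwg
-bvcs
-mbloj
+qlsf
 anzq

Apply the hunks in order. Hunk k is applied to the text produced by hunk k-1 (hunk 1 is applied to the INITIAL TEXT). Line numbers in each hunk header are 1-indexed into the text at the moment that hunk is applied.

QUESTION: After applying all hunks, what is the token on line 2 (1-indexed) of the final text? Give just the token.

Answer: jtj

Derivation:
Hunk 1: at line 6 remove [xfk,ioq] add [krmix,ywqk] -> 14 lines: kdjf jtj jqbhv ttkwg hmde nprr krmix ywqk lbszj dan oyyjk qrda ebdj hxmad
Hunk 2: at line 3 remove [hmde] add [bvcs,mbloj,anzq] -> 16 lines: kdjf jtj jqbhv ttkwg bvcs mbloj anzq nprr krmix ywqk lbszj dan oyyjk qrda ebdj hxmad
Hunk 3: at line 4 remove [bvcs,mbloj] add [qlsf] -> 15 lines: kdjf jtj jqbhv ttkwg qlsf anzq nprr krmix ywqk lbszj dan oyyjk qrda ebdj hxmad
Final line 2: jtj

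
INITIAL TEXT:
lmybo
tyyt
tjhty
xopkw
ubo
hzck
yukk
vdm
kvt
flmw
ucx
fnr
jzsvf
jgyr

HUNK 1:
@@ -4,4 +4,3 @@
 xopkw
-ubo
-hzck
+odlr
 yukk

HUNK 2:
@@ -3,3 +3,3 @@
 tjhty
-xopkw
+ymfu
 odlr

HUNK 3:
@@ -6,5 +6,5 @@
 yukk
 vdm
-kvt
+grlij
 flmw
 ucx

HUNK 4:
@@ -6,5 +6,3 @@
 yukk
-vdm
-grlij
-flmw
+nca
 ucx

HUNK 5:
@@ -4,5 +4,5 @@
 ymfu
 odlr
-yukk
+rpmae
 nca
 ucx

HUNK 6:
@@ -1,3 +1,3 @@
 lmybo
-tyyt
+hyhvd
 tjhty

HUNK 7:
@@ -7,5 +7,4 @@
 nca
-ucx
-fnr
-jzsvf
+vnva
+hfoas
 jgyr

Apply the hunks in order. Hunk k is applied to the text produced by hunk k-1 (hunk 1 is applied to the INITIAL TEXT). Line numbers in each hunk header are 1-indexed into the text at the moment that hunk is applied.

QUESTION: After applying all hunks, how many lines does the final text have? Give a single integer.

Hunk 1: at line 4 remove [ubo,hzck] add [odlr] -> 13 lines: lmybo tyyt tjhty xopkw odlr yukk vdm kvt flmw ucx fnr jzsvf jgyr
Hunk 2: at line 3 remove [xopkw] add [ymfu] -> 13 lines: lmybo tyyt tjhty ymfu odlr yukk vdm kvt flmw ucx fnr jzsvf jgyr
Hunk 3: at line 6 remove [kvt] add [grlij] -> 13 lines: lmybo tyyt tjhty ymfu odlr yukk vdm grlij flmw ucx fnr jzsvf jgyr
Hunk 4: at line 6 remove [vdm,grlij,flmw] add [nca] -> 11 lines: lmybo tyyt tjhty ymfu odlr yukk nca ucx fnr jzsvf jgyr
Hunk 5: at line 4 remove [yukk] add [rpmae] -> 11 lines: lmybo tyyt tjhty ymfu odlr rpmae nca ucx fnr jzsvf jgyr
Hunk 6: at line 1 remove [tyyt] add [hyhvd] -> 11 lines: lmybo hyhvd tjhty ymfu odlr rpmae nca ucx fnr jzsvf jgyr
Hunk 7: at line 7 remove [ucx,fnr,jzsvf] add [vnva,hfoas] -> 10 lines: lmybo hyhvd tjhty ymfu odlr rpmae nca vnva hfoas jgyr
Final line count: 10

Answer: 10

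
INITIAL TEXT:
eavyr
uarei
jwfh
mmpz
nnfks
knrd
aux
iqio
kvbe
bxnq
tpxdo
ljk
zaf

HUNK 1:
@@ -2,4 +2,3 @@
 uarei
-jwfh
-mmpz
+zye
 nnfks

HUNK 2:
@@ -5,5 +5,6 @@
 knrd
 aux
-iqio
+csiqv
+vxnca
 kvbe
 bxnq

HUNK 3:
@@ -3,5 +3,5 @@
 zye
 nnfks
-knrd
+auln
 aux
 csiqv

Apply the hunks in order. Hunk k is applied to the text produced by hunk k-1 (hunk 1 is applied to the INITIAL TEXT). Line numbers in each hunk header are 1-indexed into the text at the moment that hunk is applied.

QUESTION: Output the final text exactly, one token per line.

Hunk 1: at line 2 remove [jwfh,mmpz] add [zye] -> 12 lines: eavyr uarei zye nnfks knrd aux iqio kvbe bxnq tpxdo ljk zaf
Hunk 2: at line 5 remove [iqio] add [csiqv,vxnca] -> 13 lines: eavyr uarei zye nnfks knrd aux csiqv vxnca kvbe bxnq tpxdo ljk zaf
Hunk 3: at line 3 remove [knrd] add [auln] -> 13 lines: eavyr uarei zye nnfks auln aux csiqv vxnca kvbe bxnq tpxdo ljk zaf

Answer: eavyr
uarei
zye
nnfks
auln
aux
csiqv
vxnca
kvbe
bxnq
tpxdo
ljk
zaf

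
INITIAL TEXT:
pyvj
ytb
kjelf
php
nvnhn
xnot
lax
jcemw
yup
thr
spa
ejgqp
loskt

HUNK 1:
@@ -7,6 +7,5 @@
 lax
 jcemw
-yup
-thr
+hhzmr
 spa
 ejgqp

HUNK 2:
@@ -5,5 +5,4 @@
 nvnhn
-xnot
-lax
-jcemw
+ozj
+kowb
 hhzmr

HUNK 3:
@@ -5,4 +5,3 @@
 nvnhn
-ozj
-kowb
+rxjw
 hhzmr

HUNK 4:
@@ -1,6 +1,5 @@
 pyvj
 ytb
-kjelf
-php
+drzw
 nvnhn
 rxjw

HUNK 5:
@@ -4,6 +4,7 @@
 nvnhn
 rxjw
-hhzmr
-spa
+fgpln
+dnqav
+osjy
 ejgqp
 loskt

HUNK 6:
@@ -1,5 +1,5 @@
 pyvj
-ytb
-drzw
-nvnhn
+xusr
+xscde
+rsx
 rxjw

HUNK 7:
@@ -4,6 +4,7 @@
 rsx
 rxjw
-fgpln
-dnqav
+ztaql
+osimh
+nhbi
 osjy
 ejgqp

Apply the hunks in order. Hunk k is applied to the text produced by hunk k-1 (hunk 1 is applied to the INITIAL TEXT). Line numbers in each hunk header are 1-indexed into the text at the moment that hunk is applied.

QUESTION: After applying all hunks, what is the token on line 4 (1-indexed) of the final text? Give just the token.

Answer: rsx

Derivation:
Hunk 1: at line 7 remove [yup,thr] add [hhzmr] -> 12 lines: pyvj ytb kjelf php nvnhn xnot lax jcemw hhzmr spa ejgqp loskt
Hunk 2: at line 5 remove [xnot,lax,jcemw] add [ozj,kowb] -> 11 lines: pyvj ytb kjelf php nvnhn ozj kowb hhzmr spa ejgqp loskt
Hunk 3: at line 5 remove [ozj,kowb] add [rxjw] -> 10 lines: pyvj ytb kjelf php nvnhn rxjw hhzmr spa ejgqp loskt
Hunk 4: at line 1 remove [kjelf,php] add [drzw] -> 9 lines: pyvj ytb drzw nvnhn rxjw hhzmr spa ejgqp loskt
Hunk 5: at line 4 remove [hhzmr,spa] add [fgpln,dnqav,osjy] -> 10 lines: pyvj ytb drzw nvnhn rxjw fgpln dnqav osjy ejgqp loskt
Hunk 6: at line 1 remove [ytb,drzw,nvnhn] add [xusr,xscde,rsx] -> 10 lines: pyvj xusr xscde rsx rxjw fgpln dnqav osjy ejgqp loskt
Hunk 7: at line 4 remove [fgpln,dnqav] add [ztaql,osimh,nhbi] -> 11 lines: pyvj xusr xscde rsx rxjw ztaql osimh nhbi osjy ejgqp loskt
Final line 4: rsx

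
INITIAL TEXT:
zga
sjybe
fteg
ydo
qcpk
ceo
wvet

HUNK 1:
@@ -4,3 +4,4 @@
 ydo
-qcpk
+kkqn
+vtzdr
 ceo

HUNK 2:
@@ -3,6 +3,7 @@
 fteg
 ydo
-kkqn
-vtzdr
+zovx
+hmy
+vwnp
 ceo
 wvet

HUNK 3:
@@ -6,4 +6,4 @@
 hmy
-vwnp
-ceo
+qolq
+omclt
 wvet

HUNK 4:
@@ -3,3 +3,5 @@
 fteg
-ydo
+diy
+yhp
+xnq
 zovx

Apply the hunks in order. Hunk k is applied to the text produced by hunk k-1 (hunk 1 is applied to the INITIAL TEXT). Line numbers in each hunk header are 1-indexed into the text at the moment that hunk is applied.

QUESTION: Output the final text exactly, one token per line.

Answer: zga
sjybe
fteg
diy
yhp
xnq
zovx
hmy
qolq
omclt
wvet

Derivation:
Hunk 1: at line 4 remove [qcpk] add [kkqn,vtzdr] -> 8 lines: zga sjybe fteg ydo kkqn vtzdr ceo wvet
Hunk 2: at line 3 remove [kkqn,vtzdr] add [zovx,hmy,vwnp] -> 9 lines: zga sjybe fteg ydo zovx hmy vwnp ceo wvet
Hunk 3: at line 6 remove [vwnp,ceo] add [qolq,omclt] -> 9 lines: zga sjybe fteg ydo zovx hmy qolq omclt wvet
Hunk 4: at line 3 remove [ydo] add [diy,yhp,xnq] -> 11 lines: zga sjybe fteg diy yhp xnq zovx hmy qolq omclt wvet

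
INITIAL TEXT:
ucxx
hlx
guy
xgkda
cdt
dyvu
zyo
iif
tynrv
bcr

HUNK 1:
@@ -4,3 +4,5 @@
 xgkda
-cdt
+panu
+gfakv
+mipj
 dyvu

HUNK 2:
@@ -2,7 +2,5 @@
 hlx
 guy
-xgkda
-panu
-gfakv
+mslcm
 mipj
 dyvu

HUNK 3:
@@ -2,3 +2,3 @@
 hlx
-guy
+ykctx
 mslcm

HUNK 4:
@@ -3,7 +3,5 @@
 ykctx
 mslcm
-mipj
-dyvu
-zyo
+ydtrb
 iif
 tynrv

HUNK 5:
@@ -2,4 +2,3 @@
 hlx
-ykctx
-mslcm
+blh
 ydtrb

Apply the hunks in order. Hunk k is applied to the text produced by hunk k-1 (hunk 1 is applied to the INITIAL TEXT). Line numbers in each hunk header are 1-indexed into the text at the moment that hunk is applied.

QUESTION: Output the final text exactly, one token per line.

Hunk 1: at line 4 remove [cdt] add [panu,gfakv,mipj] -> 12 lines: ucxx hlx guy xgkda panu gfakv mipj dyvu zyo iif tynrv bcr
Hunk 2: at line 2 remove [xgkda,panu,gfakv] add [mslcm] -> 10 lines: ucxx hlx guy mslcm mipj dyvu zyo iif tynrv bcr
Hunk 3: at line 2 remove [guy] add [ykctx] -> 10 lines: ucxx hlx ykctx mslcm mipj dyvu zyo iif tynrv bcr
Hunk 4: at line 3 remove [mipj,dyvu,zyo] add [ydtrb] -> 8 lines: ucxx hlx ykctx mslcm ydtrb iif tynrv bcr
Hunk 5: at line 2 remove [ykctx,mslcm] add [blh] -> 7 lines: ucxx hlx blh ydtrb iif tynrv bcr

Answer: ucxx
hlx
blh
ydtrb
iif
tynrv
bcr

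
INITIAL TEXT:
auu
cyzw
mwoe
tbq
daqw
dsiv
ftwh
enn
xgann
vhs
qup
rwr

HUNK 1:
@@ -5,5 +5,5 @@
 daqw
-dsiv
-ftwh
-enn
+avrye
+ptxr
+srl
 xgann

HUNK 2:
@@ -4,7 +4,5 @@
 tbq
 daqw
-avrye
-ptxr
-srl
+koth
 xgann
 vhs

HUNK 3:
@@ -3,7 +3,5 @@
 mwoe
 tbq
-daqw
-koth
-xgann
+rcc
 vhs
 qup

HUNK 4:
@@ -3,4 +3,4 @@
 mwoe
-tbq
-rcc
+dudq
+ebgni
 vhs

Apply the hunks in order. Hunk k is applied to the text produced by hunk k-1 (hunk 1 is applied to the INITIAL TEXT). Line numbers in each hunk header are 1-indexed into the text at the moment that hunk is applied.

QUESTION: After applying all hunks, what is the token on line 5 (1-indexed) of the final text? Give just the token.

Answer: ebgni

Derivation:
Hunk 1: at line 5 remove [dsiv,ftwh,enn] add [avrye,ptxr,srl] -> 12 lines: auu cyzw mwoe tbq daqw avrye ptxr srl xgann vhs qup rwr
Hunk 2: at line 4 remove [avrye,ptxr,srl] add [koth] -> 10 lines: auu cyzw mwoe tbq daqw koth xgann vhs qup rwr
Hunk 3: at line 3 remove [daqw,koth,xgann] add [rcc] -> 8 lines: auu cyzw mwoe tbq rcc vhs qup rwr
Hunk 4: at line 3 remove [tbq,rcc] add [dudq,ebgni] -> 8 lines: auu cyzw mwoe dudq ebgni vhs qup rwr
Final line 5: ebgni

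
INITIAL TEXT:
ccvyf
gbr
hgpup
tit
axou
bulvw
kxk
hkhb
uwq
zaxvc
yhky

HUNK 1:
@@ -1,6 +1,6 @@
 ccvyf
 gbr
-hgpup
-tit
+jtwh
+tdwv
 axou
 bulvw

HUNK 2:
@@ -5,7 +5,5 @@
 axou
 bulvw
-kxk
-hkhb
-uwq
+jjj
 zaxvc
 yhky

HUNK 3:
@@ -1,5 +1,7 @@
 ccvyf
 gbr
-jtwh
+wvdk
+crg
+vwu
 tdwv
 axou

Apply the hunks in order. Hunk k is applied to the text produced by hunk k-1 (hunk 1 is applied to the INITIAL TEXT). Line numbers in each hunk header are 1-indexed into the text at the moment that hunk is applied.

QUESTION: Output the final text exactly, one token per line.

Answer: ccvyf
gbr
wvdk
crg
vwu
tdwv
axou
bulvw
jjj
zaxvc
yhky

Derivation:
Hunk 1: at line 1 remove [hgpup,tit] add [jtwh,tdwv] -> 11 lines: ccvyf gbr jtwh tdwv axou bulvw kxk hkhb uwq zaxvc yhky
Hunk 2: at line 5 remove [kxk,hkhb,uwq] add [jjj] -> 9 lines: ccvyf gbr jtwh tdwv axou bulvw jjj zaxvc yhky
Hunk 3: at line 1 remove [jtwh] add [wvdk,crg,vwu] -> 11 lines: ccvyf gbr wvdk crg vwu tdwv axou bulvw jjj zaxvc yhky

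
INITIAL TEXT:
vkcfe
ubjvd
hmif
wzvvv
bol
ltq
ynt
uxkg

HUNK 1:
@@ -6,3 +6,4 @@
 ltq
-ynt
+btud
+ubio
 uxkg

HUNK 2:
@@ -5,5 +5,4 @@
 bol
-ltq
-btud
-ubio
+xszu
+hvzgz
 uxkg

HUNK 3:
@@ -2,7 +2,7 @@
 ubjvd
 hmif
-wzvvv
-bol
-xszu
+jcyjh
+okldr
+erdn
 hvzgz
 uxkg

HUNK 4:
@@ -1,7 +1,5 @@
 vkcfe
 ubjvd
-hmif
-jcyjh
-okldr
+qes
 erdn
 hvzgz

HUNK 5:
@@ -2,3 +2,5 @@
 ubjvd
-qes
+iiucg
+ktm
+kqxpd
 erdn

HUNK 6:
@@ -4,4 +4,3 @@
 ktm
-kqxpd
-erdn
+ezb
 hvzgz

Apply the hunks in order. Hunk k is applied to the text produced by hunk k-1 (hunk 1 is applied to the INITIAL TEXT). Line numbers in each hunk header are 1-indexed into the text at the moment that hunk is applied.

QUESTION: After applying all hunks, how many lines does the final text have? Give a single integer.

Hunk 1: at line 6 remove [ynt] add [btud,ubio] -> 9 lines: vkcfe ubjvd hmif wzvvv bol ltq btud ubio uxkg
Hunk 2: at line 5 remove [ltq,btud,ubio] add [xszu,hvzgz] -> 8 lines: vkcfe ubjvd hmif wzvvv bol xszu hvzgz uxkg
Hunk 3: at line 2 remove [wzvvv,bol,xszu] add [jcyjh,okldr,erdn] -> 8 lines: vkcfe ubjvd hmif jcyjh okldr erdn hvzgz uxkg
Hunk 4: at line 1 remove [hmif,jcyjh,okldr] add [qes] -> 6 lines: vkcfe ubjvd qes erdn hvzgz uxkg
Hunk 5: at line 2 remove [qes] add [iiucg,ktm,kqxpd] -> 8 lines: vkcfe ubjvd iiucg ktm kqxpd erdn hvzgz uxkg
Hunk 6: at line 4 remove [kqxpd,erdn] add [ezb] -> 7 lines: vkcfe ubjvd iiucg ktm ezb hvzgz uxkg
Final line count: 7

Answer: 7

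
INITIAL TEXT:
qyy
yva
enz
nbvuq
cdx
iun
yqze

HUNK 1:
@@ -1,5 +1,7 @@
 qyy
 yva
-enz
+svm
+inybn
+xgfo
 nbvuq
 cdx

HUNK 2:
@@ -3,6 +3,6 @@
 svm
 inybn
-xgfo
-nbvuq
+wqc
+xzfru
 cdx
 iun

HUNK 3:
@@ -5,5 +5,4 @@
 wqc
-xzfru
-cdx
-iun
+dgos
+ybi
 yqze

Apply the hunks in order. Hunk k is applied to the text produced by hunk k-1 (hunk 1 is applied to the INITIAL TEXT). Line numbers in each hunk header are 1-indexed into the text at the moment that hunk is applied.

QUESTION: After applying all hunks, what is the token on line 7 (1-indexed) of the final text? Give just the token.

Answer: ybi

Derivation:
Hunk 1: at line 1 remove [enz] add [svm,inybn,xgfo] -> 9 lines: qyy yva svm inybn xgfo nbvuq cdx iun yqze
Hunk 2: at line 3 remove [xgfo,nbvuq] add [wqc,xzfru] -> 9 lines: qyy yva svm inybn wqc xzfru cdx iun yqze
Hunk 3: at line 5 remove [xzfru,cdx,iun] add [dgos,ybi] -> 8 lines: qyy yva svm inybn wqc dgos ybi yqze
Final line 7: ybi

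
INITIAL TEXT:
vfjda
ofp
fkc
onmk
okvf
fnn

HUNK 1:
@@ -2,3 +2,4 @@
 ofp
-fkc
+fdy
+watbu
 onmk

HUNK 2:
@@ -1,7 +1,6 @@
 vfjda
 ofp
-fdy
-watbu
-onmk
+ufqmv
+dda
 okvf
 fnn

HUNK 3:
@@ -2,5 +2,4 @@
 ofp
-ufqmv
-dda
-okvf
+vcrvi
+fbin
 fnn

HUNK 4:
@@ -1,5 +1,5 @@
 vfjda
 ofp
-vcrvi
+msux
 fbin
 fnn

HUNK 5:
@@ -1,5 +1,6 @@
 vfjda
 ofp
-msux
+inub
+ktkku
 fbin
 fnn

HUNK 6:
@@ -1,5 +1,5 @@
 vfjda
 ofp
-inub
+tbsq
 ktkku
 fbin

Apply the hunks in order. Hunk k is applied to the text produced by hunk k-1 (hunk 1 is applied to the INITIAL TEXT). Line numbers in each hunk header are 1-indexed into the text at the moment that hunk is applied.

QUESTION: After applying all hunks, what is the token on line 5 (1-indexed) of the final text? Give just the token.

Hunk 1: at line 2 remove [fkc] add [fdy,watbu] -> 7 lines: vfjda ofp fdy watbu onmk okvf fnn
Hunk 2: at line 1 remove [fdy,watbu,onmk] add [ufqmv,dda] -> 6 lines: vfjda ofp ufqmv dda okvf fnn
Hunk 3: at line 2 remove [ufqmv,dda,okvf] add [vcrvi,fbin] -> 5 lines: vfjda ofp vcrvi fbin fnn
Hunk 4: at line 1 remove [vcrvi] add [msux] -> 5 lines: vfjda ofp msux fbin fnn
Hunk 5: at line 1 remove [msux] add [inub,ktkku] -> 6 lines: vfjda ofp inub ktkku fbin fnn
Hunk 6: at line 1 remove [inub] add [tbsq] -> 6 lines: vfjda ofp tbsq ktkku fbin fnn
Final line 5: fbin

Answer: fbin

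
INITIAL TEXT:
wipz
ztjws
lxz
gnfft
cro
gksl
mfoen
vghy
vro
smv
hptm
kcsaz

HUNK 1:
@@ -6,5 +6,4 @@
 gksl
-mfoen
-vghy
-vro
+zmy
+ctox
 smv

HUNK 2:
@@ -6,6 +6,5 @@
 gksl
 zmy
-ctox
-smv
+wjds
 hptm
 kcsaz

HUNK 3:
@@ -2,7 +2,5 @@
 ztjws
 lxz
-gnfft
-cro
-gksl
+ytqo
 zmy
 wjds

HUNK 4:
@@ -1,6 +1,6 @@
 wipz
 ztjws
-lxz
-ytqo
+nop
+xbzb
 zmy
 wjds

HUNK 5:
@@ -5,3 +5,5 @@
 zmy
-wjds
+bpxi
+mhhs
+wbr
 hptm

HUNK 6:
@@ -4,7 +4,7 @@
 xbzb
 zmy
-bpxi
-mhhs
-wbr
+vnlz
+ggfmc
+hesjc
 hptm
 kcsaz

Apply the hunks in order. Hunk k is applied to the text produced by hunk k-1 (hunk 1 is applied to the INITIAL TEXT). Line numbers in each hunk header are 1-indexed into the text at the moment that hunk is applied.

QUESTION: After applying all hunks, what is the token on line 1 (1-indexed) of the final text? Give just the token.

Answer: wipz

Derivation:
Hunk 1: at line 6 remove [mfoen,vghy,vro] add [zmy,ctox] -> 11 lines: wipz ztjws lxz gnfft cro gksl zmy ctox smv hptm kcsaz
Hunk 2: at line 6 remove [ctox,smv] add [wjds] -> 10 lines: wipz ztjws lxz gnfft cro gksl zmy wjds hptm kcsaz
Hunk 3: at line 2 remove [gnfft,cro,gksl] add [ytqo] -> 8 lines: wipz ztjws lxz ytqo zmy wjds hptm kcsaz
Hunk 4: at line 1 remove [lxz,ytqo] add [nop,xbzb] -> 8 lines: wipz ztjws nop xbzb zmy wjds hptm kcsaz
Hunk 5: at line 5 remove [wjds] add [bpxi,mhhs,wbr] -> 10 lines: wipz ztjws nop xbzb zmy bpxi mhhs wbr hptm kcsaz
Hunk 6: at line 4 remove [bpxi,mhhs,wbr] add [vnlz,ggfmc,hesjc] -> 10 lines: wipz ztjws nop xbzb zmy vnlz ggfmc hesjc hptm kcsaz
Final line 1: wipz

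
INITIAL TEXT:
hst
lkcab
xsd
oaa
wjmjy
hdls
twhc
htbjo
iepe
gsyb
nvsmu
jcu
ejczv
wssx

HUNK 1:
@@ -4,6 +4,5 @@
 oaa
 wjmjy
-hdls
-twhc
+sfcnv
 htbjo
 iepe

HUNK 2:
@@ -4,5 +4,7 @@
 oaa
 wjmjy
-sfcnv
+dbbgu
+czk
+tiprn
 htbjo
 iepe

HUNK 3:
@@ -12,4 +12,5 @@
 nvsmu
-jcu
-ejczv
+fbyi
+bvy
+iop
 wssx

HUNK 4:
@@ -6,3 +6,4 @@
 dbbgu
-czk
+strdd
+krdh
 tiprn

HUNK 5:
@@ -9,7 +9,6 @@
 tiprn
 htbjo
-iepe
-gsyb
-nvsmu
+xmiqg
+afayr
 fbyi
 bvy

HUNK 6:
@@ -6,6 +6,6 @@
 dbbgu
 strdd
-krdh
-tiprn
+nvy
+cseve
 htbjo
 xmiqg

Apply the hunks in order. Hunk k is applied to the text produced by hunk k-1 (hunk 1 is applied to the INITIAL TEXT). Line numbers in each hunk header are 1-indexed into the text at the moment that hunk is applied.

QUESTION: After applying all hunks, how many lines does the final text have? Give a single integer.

Answer: 16

Derivation:
Hunk 1: at line 4 remove [hdls,twhc] add [sfcnv] -> 13 lines: hst lkcab xsd oaa wjmjy sfcnv htbjo iepe gsyb nvsmu jcu ejczv wssx
Hunk 2: at line 4 remove [sfcnv] add [dbbgu,czk,tiprn] -> 15 lines: hst lkcab xsd oaa wjmjy dbbgu czk tiprn htbjo iepe gsyb nvsmu jcu ejczv wssx
Hunk 3: at line 12 remove [jcu,ejczv] add [fbyi,bvy,iop] -> 16 lines: hst lkcab xsd oaa wjmjy dbbgu czk tiprn htbjo iepe gsyb nvsmu fbyi bvy iop wssx
Hunk 4: at line 6 remove [czk] add [strdd,krdh] -> 17 lines: hst lkcab xsd oaa wjmjy dbbgu strdd krdh tiprn htbjo iepe gsyb nvsmu fbyi bvy iop wssx
Hunk 5: at line 9 remove [iepe,gsyb,nvsmu] add [xmiqg,afayr] -> 16 lines: hst lkcab xsd oaa wjmjy dbbgu strdd krdh tiprn htbjo xmiqg afayr fbyi bvy iop wssx
Hunk 6: at line 6 remove [krdh,tiprn] add [nvy,cseve] -> 16 lines: hst lkcab xsd oaa wjmjy dbbgu strdd nvy cseve htbjo xmiqg afayr fbyi bvy iop wssx
Final line count: 16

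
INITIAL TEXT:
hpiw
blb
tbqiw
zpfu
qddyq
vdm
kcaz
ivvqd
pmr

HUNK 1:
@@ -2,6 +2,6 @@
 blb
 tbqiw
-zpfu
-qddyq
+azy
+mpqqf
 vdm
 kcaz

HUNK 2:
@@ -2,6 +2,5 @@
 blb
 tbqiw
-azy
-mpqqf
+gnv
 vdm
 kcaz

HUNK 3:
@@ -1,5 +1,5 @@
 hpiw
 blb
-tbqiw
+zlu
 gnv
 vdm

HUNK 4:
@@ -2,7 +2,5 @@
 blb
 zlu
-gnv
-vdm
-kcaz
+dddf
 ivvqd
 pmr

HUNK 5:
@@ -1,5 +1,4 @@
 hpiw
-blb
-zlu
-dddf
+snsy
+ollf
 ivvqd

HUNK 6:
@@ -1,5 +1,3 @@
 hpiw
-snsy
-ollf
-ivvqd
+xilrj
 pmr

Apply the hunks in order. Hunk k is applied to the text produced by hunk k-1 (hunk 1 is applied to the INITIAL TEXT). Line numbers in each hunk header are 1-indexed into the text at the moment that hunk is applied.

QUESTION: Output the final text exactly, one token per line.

Hunk 1: at line 2 remove [zpfu,qddyq] add [azy,mpqqf] -> 9 lines: hpiw blb tbqiw azy mpqqf vdm kcaz ivvqd pmr
Hunk 2: at line 2 remove [azy,mpqqf] add [gnv] -> 8 lines: hpiw blb tbqiw gnv vdm kcaz ivvqd pmr
Hunk 3: at line 1 remove [tbqiw] add [zlu] -> 8 lines: hpiw blb zlu gnv vdm kcaz ivvqd pmr
Hunk 4: at line 2 remove [gnv,vdm,kcaz] add [dddf] -> 6 lines: hpiw blb zlu dddf ivvqd pmr
Hunk 5: at line 1 remove [blb,zlu,dddf] add [snsy,ollf] -> 5 lines: hpiw snsy ollf ivvqd pmr
Hunk 6: at line 1 remove [snsy,ollf,ivvqd] add [xilrj] -> 3 lines: hpiw xilrj pmr

Answer: hpiw
xilrj
pmr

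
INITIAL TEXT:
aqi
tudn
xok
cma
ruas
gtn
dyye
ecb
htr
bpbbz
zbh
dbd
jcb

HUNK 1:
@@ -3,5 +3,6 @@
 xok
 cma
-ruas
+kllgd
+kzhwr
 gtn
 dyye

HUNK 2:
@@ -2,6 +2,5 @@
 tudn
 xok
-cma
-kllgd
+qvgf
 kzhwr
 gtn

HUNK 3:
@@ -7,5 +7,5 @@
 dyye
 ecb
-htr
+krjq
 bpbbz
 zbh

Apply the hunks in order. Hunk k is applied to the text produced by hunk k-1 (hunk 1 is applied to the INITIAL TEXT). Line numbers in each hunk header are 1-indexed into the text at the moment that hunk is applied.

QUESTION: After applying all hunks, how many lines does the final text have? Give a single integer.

Hunk 1: at line 3 remove [ruas] add [kllgd,kzhwr] -> 14 lines: aqi tudn xok cma kllgd kzhwr gtn dyye ecb htr bpbbz zbh dbd jcb
Hunk 2: at line 2 remove [cma,kllgd] add [qvgf] -> 13 lines: aqi tudn xok qvgf kzhwr gtn dyye ecb htr bpbbz zbh dbd jcb
Hunk 3: at line 7 remove [htr] add [krjq] -> 13 lines: aqi tudn xok qvgf kzhwr gtn dyye ecb krjq bpbbz zbh dbd jcb
Final line count: 13

Answer: 13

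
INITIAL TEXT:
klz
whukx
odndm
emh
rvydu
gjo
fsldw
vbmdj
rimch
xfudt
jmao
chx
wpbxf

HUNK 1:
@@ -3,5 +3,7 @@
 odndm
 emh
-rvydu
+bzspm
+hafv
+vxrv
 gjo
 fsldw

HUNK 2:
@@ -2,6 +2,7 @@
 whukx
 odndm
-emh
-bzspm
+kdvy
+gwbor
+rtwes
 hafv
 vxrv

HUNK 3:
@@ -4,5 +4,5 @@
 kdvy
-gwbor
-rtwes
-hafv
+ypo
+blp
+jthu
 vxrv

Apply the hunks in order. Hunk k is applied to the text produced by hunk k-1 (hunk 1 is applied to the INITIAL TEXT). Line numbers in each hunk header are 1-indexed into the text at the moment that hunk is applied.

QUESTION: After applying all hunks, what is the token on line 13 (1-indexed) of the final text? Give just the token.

Hunk 1: at line 3 remove [rvydu] add [bzspm,hafv,vxrv] -> 15 lines: klz whukx odndm emh bzspm hafv vxrv gjo fsldw vbmdj rimch xfudt jmao chx wpbxf
Hunk 2: at line 2 remove [emh,bzspm] add [kdvy,gwbor,rtwes] -> 16 lines: klz whukx odndm kdvy gwbor rtwes hafv vxrv gjo fsldw vbmdj rimch xfudt jmao chx wpbxf
Hunk 3: at line 4 remove [gwbor,rtwes,hafv] add [ypo,blp,jthu] -> 16 lines: klz whukx odndm kdvy ypo blp jthu vxrv gjo fsldw vbmdj rimch xfudt jmao chx wpbxf
Final line 13: xfudt

Answer: xfudt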